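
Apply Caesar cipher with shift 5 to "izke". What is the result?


Caesar cipher: shift "izke" by 5
  'i' (pos 8) + 5 = pos 13 = 'n'
  'z' (pos 25) + 5 = pos 4 = 'e'
  'k' (pos 10) + 5 = pos 15 = 'p'
  'e' (pos 4) + 5 = pos 9 = 'j'
Result: nepj

nepj


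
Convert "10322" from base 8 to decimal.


Input: "10322" in base 8
Positional expansion:
  Digit '1' (value 1) x 8^4 = 4096
  Digit '0' (value 0) x 8^3 = 0
  Digit '3' (value 3) x 8^2 = 192
  Digit '2' (value 2) x 8^1 = 16
  Digit '2' (value 2) x 8^0 = 2
Sum = 4306

4306


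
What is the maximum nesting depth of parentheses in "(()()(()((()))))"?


Input: "(()()(()((()))))"
Tracking depth:
  Position 0 '(': depth becomes 1
  Position 1 '(': depth becomes 2
  Position 2 ')': depth becomes 1
  Position 3 '(': depth becomes 2
  Position 4 ')': depth becomes 1
  Position 5 '(': depth becomes 2
  Position 6 '(': depth becomes 3
  Position 7 ')': depth becomes 2
  Position 8 '(': depth becomes 3
  Position 9 '(': depth becomes 4
  Position 10 '(': depth becomes 5
  Position 11 ')': depth becomes 4
  Position 12 ')': depth becomes 3
  Position 13 ')': depth becomes 2
  Position 14 ')': depth becomes 1
  Position 15 ')': depth becomes 0
Maximum depth reached: 5

5


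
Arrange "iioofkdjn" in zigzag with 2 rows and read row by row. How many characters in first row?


Zigzag "iioofkdjn" into 2 rows:
Placing characters:
  'i' => row 0
  'i' => row 1
  'o' => row 0
  'o' => row 1
  'f' => row 0
  'k' => row 1
  'd' => row 0
  'j' => row 1
  'n' => row 0
Rows:
  Row 0: "iofdn"
  Row 1: "iokj"
First row length: 5

5


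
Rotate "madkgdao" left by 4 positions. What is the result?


Input: "madkgdao", rotate left by 4
First 4 characters: "madk"
Remaining characters: "gdao"
Concatenate remaining + first: "gdao" + "madk" = "gdaomadk"

gdaomadk


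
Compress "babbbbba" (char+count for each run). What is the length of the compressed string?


Input: babbbbba
Runs:
  'b' x 1 => "b1"
  'a' x 1 => "a1"
  'b' x 5 => "b5"
  'a' x 1 => "a1"
Compressed: "b1a1b5a1"
Compressed length: 8

8


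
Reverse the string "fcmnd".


Input: fcmnd
Reading characters right to left:
  Position 4: 'd'
  Position 3: 'n'
  Position 2: 'm'
  Position 1: 'c'
  Position 0: 'f'
Reversed: dnmcf

dnmcf


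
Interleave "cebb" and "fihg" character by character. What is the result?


Interleaving "cebb" and "fihg":
  Position 0: 'c' from first, 'f' from second => "cf"
  Position 1: 'e' from first, 'i' from second => "ei"
  Position 2: 'b' from first, 'h' from second => "bh"
  Position 3: 'b' from first, 'g' from second => "bg"
Result: cfeibhbg

cfeibhbg


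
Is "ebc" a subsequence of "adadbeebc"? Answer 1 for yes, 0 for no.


Check if "ebc" is a subsequence of "adadbeebc"
Greedy scan:
  Position 0 ('a'): no match needed
  Position 1 ('d'): no match needed
  Position 2 ('a'): no match needed
  Position 3 ('d'): no match needed
  Position 4 ('b'): no match needed
  Position 5 ('e'): matches sub[0] = 'e'
  Position 6 ('e'): no match needed
  Position 7 ('b'): matches sub[1] = 'b'
  Position 8 ('c'): matches sub[2] = 'c'
All 3 characters matched => is a subsequence

1


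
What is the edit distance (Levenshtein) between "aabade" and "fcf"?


Computing edit distance: "aabade" -> "fcf"
DP table:
           f    c    f
      0    1    2    3
  a   1    1    2    3
  a   2    2    2    3
  b   3    3    3    3
  a   4    4    4    4
  d   5    5    5    5
  e   6    6    6    6
Edit distance = dp[6][3] = 6

6


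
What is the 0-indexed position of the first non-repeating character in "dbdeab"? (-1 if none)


Input: dbdeab
Character frequencies:
  'a': 1
  'b': 2
  'd': 2
  'e': 1
Scanning left to right for freq == 1:
  Position 0 ('d'): freq=2, skip
  Position 1 ('b'): freq=2, skip
  Position 2 ('d'): freq=2, skip
  Position 3 ('e'): unique! => answer = 3

3


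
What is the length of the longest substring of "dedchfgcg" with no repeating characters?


Input: "dedchfgcg"
Sliding window (track last position of each char):
  Position 0 ('d'): window [0,0] length 1 -- new best
  Position 1 ('e'): window [0,1] length 2 -- new best
  Position 2 ('d'): repeat (last at 0), move window start to 1
  Position 2 ('d'): window [1,2] length 2
  Position 3 ('c'): window [1,3] length 3 -- new best
  Position 4 ('h'): window [1,4] length 4 -- new best
  Position 5 ('f'): window [1,5] length 5 -- new best
  Position 6 ('g'): window [1,6] length 6 -- new best
  Position 7 ('c'): repeat (last at 3), move window start to 4
  Position 7 ('c'): window [4,7] length 4
  Position 8 ('g'): repeat (last at 6), move window start to 7
  Position 8 ('g'): window [7,8] length 2
Longest substring with no repeats: "edchfg" with length 6

6


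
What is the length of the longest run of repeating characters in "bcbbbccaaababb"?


Input: "bcbbbccaaababb"
Scanning for longest run:
  Position 1 ('c'): new char, reset run to 1
  Position 2 ('b'): new char, reset run to 1
  Position 3 ('b'): continues run of 'b', length=2
  Position 4 ('b'): continues run of 'b', length=3
  Position 5 ('c'): new char, reset run to 1
  Position 6 ('c'): continues run of 'c', length=2
  Position 7 ('a'): new char, reset run to 1
  Position 8 ('a'): continues run of 'a', length=2
  Position 9 ('a'): continues run of 'a', length=3
  Position 10 ('b'): new char, reset run to 1
  Position 11 ('a'): new char, reset run to 1
  Position 12 ('b'): new char, reset run to 1
  Position 13 ('b'): continues run of 'b', length=2
Longest run: 'b' with length 3

3


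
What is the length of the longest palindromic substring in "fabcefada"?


Input: "fabcefada"
Checking substrings for palindromes:
  [6:9] "ada" (len 3) => palindrome
Longest palindromic substring: "ada" with length 3

3


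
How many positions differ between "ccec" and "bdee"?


Comparing "ccec" and "bdee" position by position:
  Position 0: 'c' vs 'b' => DIFFER
  Position 1: 'c' vs 'd' => DIFFER
  Position 2: 'e' vs 'e' => same
  Position 3: 'c' vs 'e' => DIFFER
Positions that differ: 3

3


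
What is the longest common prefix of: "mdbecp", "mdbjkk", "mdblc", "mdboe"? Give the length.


Words: mdbecp, mdbjkk, mdblc, mdboe
  Position 0: all 'm' => match
  Position 1: all 'd' => match
  Position 2: all 'b' => match
  Position 3: ('e', 'j', 'l', 'o') => mismatch, stop
LCP = "mdb" (length 3)

3


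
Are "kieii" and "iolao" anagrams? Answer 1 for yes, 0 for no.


Strings: "kieii", "iolao"
Sorted first:  eiiik
Sorted second: ailoo
Differ at position 0: 'e' vs 'a' => not anagrams

0


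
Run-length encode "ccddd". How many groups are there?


Input: ccddd
Scanning for consecutive runs:
  Group 1: 'c' x 2 (positions 0-1)
  Group 2: 'd' x 3 (positions 2-4)
Total groups: 2

2


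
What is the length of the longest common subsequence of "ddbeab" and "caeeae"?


LCS of "ddbeab" and "caeeae"
DP table:
           c    a    e    e    a    e
      0    0    0    0    0    0    0
  d   0    0    0    0    0    0    0
  d   0    0    0    0    0    0    0
  b   0    0    0    0    0    0    0
  e   0    0    0    1    1    1    1
  a   0    0    1    1    1    2    2
  b   0    0    1    1    1    2    2
LCS length = dp[6][6] = 2

2


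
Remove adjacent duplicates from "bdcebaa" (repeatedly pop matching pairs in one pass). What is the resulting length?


Input: bdcebaa
Stack-based adjacent duplicate removal:
  Read 'b': push. Stack: b
  Read 'd': push. Stack: bd
  Read 'c': push. Stack: bdc
  Read 'e': push. Stack: bdce
  Read 'b': push. Stack: bdceb
  Read 'a': push. Stack: bdceba
  Read 'a': matches stack top 'a' => pop. Stack: bdceb
Final stack: "bdceb" (length 5)

5


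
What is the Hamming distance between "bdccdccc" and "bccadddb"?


Comparing "bdccdccc" and "bccadddb" position by position:
  Position 0: 'b' vs 'b' => same
  Position 1: 'd' vs 'c' => differ
  Position 2: 'c' vs 'c' => same
  Position 3: 'c' vs 'a' => differ
  Position 4: 'd' vs 'd' => same
  Position 5: 'c' vs 'd' => differ
  Position 6: 'c' vs 'd' => differ
  Position 7: 'c' vs 'b' => differ
Total differences (Hamming distance): 5

5


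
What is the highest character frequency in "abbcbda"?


Input: abbcbda
Character counts:
  'a': 2
  'b': 3
  'c': 1
  'd': 1
Maximum frequency: 3

3


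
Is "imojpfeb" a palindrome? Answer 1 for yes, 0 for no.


Input: imojpfeb
Reversed: befpjomi
  Compare pos 0 ('i') with pos 7 ('b'): MISMATCH
  Compare pos 1 ('m') with pos 6 ('e'): MISMATCH
  Compare pos 2 ('o') with pos 5 ('f'): MISMATCH
  Compare pos 3 ('j') with pos 4 ('p'): MISMATCH
Result: not a palindrome

0


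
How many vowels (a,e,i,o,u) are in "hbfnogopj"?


Input: hbfnogopj
Checking each character:
  'h' at position 0: consonant
  'b' at position 1: consonant
  'f' at position 2: consonant
  'n' at position 3: consonant
  'o' at position 4: vowel (running total: 1)
  'g' at position 5: consonant
  'o' at position 6: vowel (running total: 2)
  'p' at position 7: consonant
  'j' at position 8: consonant
Total vowels: 2

2


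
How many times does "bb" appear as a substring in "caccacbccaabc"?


Searching for "bb" in "caccacbccaabc"
Scanning each position:
  Position 0: "ca" => no
  Position 1: "ac" => no
  Position 2: "cc" => no
  Position 3: "ca" => no
  Position 4: "ac" => no
  Position 5: "cb" => no
  Position 6: "bc" => no
  Position 7: "cc" => no
  Position 8: "ca" => no
  Position 9: "aa" => no
  Position 10: "ab" => no
  Position 11: "bc" => no
Total occurrences: 0

0


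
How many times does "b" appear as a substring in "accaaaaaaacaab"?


Searching for "b" in "accaaaaaaacaab"
Scanning each position:
  Position 0: "a" => no
  Position 1: "c" => no
  Position 2: "c" => no
  Position 3: "a" => no
  Position 4: "a" => no
  Position 5: "a" => no
  Position 6: "a" => no
  Position 7: "a" => no
  Position 8: "a" => no
  Position 9: "a" => no
  Position 10: "c" => no
  Position 11: "a" => no
  Position 12: "a" => no
  Position 13: "b" => MATCH
Total occurrences: 1

1


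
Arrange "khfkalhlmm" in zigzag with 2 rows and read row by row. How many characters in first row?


Zigzag "khfkalhlmm" into 2 rows:
Placing characters:
  'k' => row 0
  'h' => row 1
  'f' => row 0
  'k' => row 1
  'a' => row 0
  'l' => row 1
  'h' => row 0
  'l' => row 1
  'm' => row 0
  'm' => row 1
Rows:
  Row 0: "kfahm"
  Row 1: "hkllm"
First row length: 5

5


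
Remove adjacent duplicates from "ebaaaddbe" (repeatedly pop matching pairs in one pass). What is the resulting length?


Input: ebaaaddbe
Stack-based adjacent duplicate removal:
  Read 'e': push. Stack: e
  Read 'b': push. Stack: eb
  Read 'a': push. Stack: eba
  Read 'a': matches stack top 'a' => pop. Stack: eb
  Read 'a': push. Stack: eba
  Read 'd': push. Stack: ebad
  Read 'd': matches stack top 'd' => pop. Stack: eba
  Read 'b': push. Stack: ebab
  Read 'e': push. Stack: ebabe
Final stack: "ebabe" (length 5)

5


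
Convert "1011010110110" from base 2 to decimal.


Input: "1011010110110" in base 2
Positional expansion:
  Digit '1' (value 1) x 2^12 = 4096
  Digit '0' (value 0) x 2^11 = 0
  Digit '1' (value 1) x 2^10 = 1024
  Digit '1' (value 1) x 2^9 = 512
  Digit '0' (value 0) x 2^8 = 0
  Digit '1' (value 1) x 2^7 = 128
  Digit '0' (value 0) x 2^6 = 0
  Digit '1' (value 1) x 2^5 = 32
  Digit '1' (value 1) x 2^4 = 16
  Digit '0' (value 0) x 2^3 = 0
  Digit '1' (value 1) x 2^2 = 4
  Digit '1' (value 1) x 2^1 = 2
  Digit '0' (value 0) x 2^0 = 0
Sum = 5814

5814


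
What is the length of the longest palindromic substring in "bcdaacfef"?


Input: "bcdaacfef"
Checking substrings for palindromes:
  [6:9] "fef" (len 3) => palindrome
  [3:5] "aa" (len 2) => palindrome
Longest palindromic substring: "fef" with length 3

3


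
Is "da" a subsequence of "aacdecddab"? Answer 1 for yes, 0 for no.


Check if "da" is a subsequence of "aacdecddab"
Greedy scan:
  Position 0 ('a'): no match needed
  Position 1 ('a'): no match needed
  Position 2 ('c'): no match needed
  Position 3 ('d'): matches sub[0] = 'd'
  Position 4 ('e'): no match needed
  Position 5 ('c'): no match needed
  Position 6 ('d'): no match needed
  Position 7 ('d'): no match needed
  Position 8 ('a'): matches sub[1] = 'a'
  Position 9 ('b'): no match needed
All 2 characters matched => is a subsequence

1


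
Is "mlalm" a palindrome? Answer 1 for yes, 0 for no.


Input: mlalm
Reversed: mlalm
  Compare pos 0 ('m') with pos 4 ('m'): match
  Compare pos 1 ('l') with pos 3 ('l'): match
Result: palindrome

1


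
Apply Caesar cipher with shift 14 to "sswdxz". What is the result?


Caesar cipher: shift "sswdxz" by 14
  's' (pos 18) + 14 = pos 6 = 'g'
  's' (pos 18) + 14 = pos 6 = 'g'
  'w' (pos 22) + 14 = pos 10 = 'k'
  'd' (pos 3) + 14 = pos 17 = 'r'
  'x' (pos 23) + 14 = pos 11 = 'l'
  'z' (pos 25) + 14 = pos 13 = 'n'
Result: ggkrln

ggkrln


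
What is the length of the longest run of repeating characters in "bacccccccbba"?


Input: "bacccccccbba"
Scanning for longest run:
  Position 1 ('a'): new char, reset run to 1
  Position 2 ('c'): new char, reset run to 1
  Position 3 ('c'): continues run of 'c', length=2
  Position 4 ('c'): continues run of 'c', length=3
  Position 5 ('c'): continues run of 'c', length=4
  Position 6 ('c'): continues run of 'c', length=5
  Position 7 ('c'): continues run of 'c', length=6
  Position 8 ('c'): continues run of 'c', length=7
  Position 9 ('b'): new char, reset run to 1
  Position 10 ('b'): continues run of 'b', length=2
  Position 11 ('a'): new char, reset run to 1
Longest run: 'c' with length 7

7


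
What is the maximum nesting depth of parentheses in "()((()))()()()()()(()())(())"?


Input: "()((()))()()()()()(()())(())"
Tracking depth:
  Position 0 '(': depth becomes 1
  Position 1 ')': depth becomes 0
  Position 2 '(': depth becomes 1
  Position 3 '(': depth becomes 2
  Position 4 '(': depth becomes 3
  Position 5 ')': depth becomes 2
  Position 6 ')': depth becomes 1
  Position 7 ')': depth becomes 0
  Position 8 '(': depth becomes 1
  Position 9 ')': depth becomes 0
  Position 10 '(': depth becomes 1
  Position 11 ')': depth becomes 0
  Position 12 '(': depth becomes 1
  Position 13 ')': depth becomes 0
  Position 14 '(': depth becomes 1
  Position 15 ')': depth becomes 0
  Position 16 '(': depth becomes 1
  Position 17 ')': depth becomes 0
  Position 18 '(': depth becomes 1
  Position 19 '(': depth becomes 2
  Position 20 ')': depth becomes 1
  Position 21 '(': depth becomes 2
  Position 22 ')': depth becomes 1
  Position 23 ')': depth becomes 0
  Position 24 '(': depth becomes 1
  Position 25 '(': depth becomes 2
  Position 26 ')': depth becomes 1
  Position 27 ')': depth becomes 0
Maximum depth reached: 3

3


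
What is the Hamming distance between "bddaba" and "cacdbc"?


Comparing "bddaba" and "cacdbc" position by position:
  Position 0: 'b' vs 'c' => differ
  Position 1: 'd' vs 'a' => differ
  Position 2: 'd' vs 'c' => differ
  Position 3: 'a' vs 'd' => differ
  Position 4: 'b' vs 'b' => same
  Position 5: 'a' vs 'c' => differ
Total differences (Hamming distance): 5

5


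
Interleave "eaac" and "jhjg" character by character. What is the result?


Interleaving "eaac" and "jhjg":
  Position 0: 'e' from first, 'j' from second => "ej"
  Position 1: 'a' from first, 'h' from second => "ah"
  Position 2: 'a' from first, 'j' from second => "aj"
  Position 3: 'c' from first, 'g' from second => "cg"
Result: ejahajcg

ejahajcg


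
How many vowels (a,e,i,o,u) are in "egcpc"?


Input: egcpc
Checking each character:
  'e' at position 0: vowel (running total: 1)
  'g' at position 1: consonant
  'c' at position 2: consonant
  'p' at position 3: consonant
  'c' at position 4: consonant
Total vowels: 1

1


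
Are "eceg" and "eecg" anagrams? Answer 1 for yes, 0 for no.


Strings: "eceg", "eecg"
Sorted first:  ceeg
Sorted second: ceeg
Sorted forms match => anagrams

1


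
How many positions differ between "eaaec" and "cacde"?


Comparing "eaaec" and "cacde" position by position:
  Position 0: 'e' vs 'c' => DIFFER
  Position 1: 'a' vs 'a' => same
  Position 2: 'a' vs 'c' => DIFFER
  Position 3: 'e' vs 'd' => DIFFER
  Position 4: 'c' vs 'e' => DIFFER
Positions that differ: 4

4


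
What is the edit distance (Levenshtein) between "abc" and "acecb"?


Computing edit distance: "abc" -> "acecb"
DP table:
           a    c    e    c    b
      0    1    2    3    4    5
  a   1    0    1    2    3    4
  b   2    1    1    2    3    3
  c   3    2    1    2    2    3
Edit distance = dp[3][5] = 3

3


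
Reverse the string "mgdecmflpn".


Input: mgdecmflpn
Reading characters right to left:
  Position 9: 'n'
  Position 8: 'p'
  Position 7: 'l'
  Position 6: 'f'
  Position 5: 'm'
  Position 4: 'c'
  Position 3: 'e'
  Position 2: 'd'
  Position 1: 'g'
  Position 0: 'm'
Reversed: nplfmcedgm

nplfmcedgm


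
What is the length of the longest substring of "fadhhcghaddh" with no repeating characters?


Input: "fadhhcghaddh"
Sliding window (track last position of each char):
  Position 0 ('f'): window [0,0] length 1 -- new best
  Position 1 ('a'): window [0,1] length 2 -- new best
  Position 2 ('d'): window [0,2] length 3 -- new best
  Position 3 ('h'): window [0,3] length 4 -- new best
  Position 4 ('h'): repeat (last at 3), move window start to 4
  Position 4 ('h'): window [4,4] length 1
  Position 5 ('c'): window [4,5] length 2
  Position 6 ('g'): window [4,6] length 3
  Position 7 ('h'): repeat (last at 4), move window start to 5
  Position 7 ('h'): window [5,7] length 3
  Position 8 ('a'): window [5,8] length 4
  Position 9 ('d'): window [5,9] length 5 -- new best
  Position 10 ('d'): repeat (last at 9), move window start to 10
  Position 10 ('d'): window [10,10] length 1
  Position 11 ('h'): window [10,11] length 2
Longest substring with no repeats: "cghad" with length 5

5


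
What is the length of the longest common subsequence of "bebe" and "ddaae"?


LCS of "bebe" and "ddaae"
DP table:
           d    d    a    a    e
      0    0    0    0    0    0
  b   0    0    0    0    0    0
  e   0    0    0    0    0    1
  b   0    0    0    0    0    1
  e   0    0    0    0    0    1
LCS length = dp[4][5] = 1

1


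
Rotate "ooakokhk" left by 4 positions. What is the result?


Input: "ooakokhk", rotate left by 4
First 4 characters: "ooak"
Remaining characters: "okhk"
Concatenate remaining + first: "okhk" + "ooak" = "okhkooak"

okhkooak


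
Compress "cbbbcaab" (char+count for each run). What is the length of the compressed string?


Input: cbbbcaab
Runs:
  'c' x 1 => "c1"
  'b' x 3 => "b3"
  'c' x 1 => "c1"
  'a' x 2 => "a2"
  'b' x 1 => "b1"
Compressed: "c1b3c1a2b1"
Compressed length: 10

10


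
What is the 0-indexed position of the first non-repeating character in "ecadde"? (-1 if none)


Input: ecadde
Character frequencies:
  'a': 1
  'c': 1
  'd': 2
  'e': 2
Scanning left to right for freq == 1:
  Position 0 ('e'): freq=2, skip
  Position 1 ('c'): unique! => answer = 1

1


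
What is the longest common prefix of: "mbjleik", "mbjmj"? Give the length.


Words: mbjleik, mbjmj
  Position 0: all 'm' => match
  Position 1: all 'b' => match
  Position 2: all 'j' => match
  Position 3: ('l', 'm') => mismatch, stop
LCP = "mbj" (length 3)

3


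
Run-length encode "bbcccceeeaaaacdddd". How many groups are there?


Input: bbcccceeeaaaacdddd
Scanning for consecutive runs:
  Group 1: 'b' x 2 (positions 0-1)
  Group 2: 'c' x 4 (positions 2-5)
  Group 3: 'e' x 3 (positions 6-8)
  Group 4: 'a' x 4 (positions 9-12)
  Group 5: 'c' x 1 (positions 13-13)
  Group 6: 'd' x 4 (positions 14-17)
Total groups: 6

6


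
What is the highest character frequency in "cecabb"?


Input: cecabb
Character counts:
  'a': 1
  'b': 2
  'c': 2
  'e': 1
Maximum frequency: 2

2


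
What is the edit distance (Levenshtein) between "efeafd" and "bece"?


Computing edit distance: "efeafd" -> "bece"
DP table:
           b    e    c    e
      0    1    2    3    4
  e   1    1    1    2    3
  f   2    2    2    2    3
  e   3    3    2    3    2
  a   4    4    3    3    3
  f   5    5    4    4    4
  d   6    6    5    5    5
Edit distance = dp[6][4] = 5

5


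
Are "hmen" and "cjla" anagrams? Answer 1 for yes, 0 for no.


Strings: "hmen", "cjla"
Sorted first:  ehmn
Sorted second: acjl
Differ at position 0: 'e' vs 'a' => not anagrams

0


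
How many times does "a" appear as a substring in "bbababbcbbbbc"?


Searching for "a" in "bbababbcbbbbc"
Scanning each position:
  Position 0: "b" => no
  Position 1: "b" => no
  Position 2: "a" => MATCH
  Position 3: "b" => no
  Position 4: "a" => MATCH
  Position 5: "b" => no
  Position 6: "b" => no
  Position 7: "c" => no
  Position 8: "b" => no
  Position 9: "b" => no
  Position 10: "b" => no
  Position 11: "b" => no
  Position 12: "c" => no
Total occurrences: 2

2


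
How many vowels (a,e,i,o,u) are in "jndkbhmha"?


Input: jndkbhmha
Checking each character:
  'j' at position 0: consonant
  'n' at position 1: consonant
  'd' at position 2: consonant
  'k' at position 3: consonant
  'b' at position 4: consonant
  'h' at position 5: consonant
  'm' at position 6: consonant
  'h' at position 7: consonant
  'a' at position 8: vowel (running total: 1)
Total vowels: 1

1


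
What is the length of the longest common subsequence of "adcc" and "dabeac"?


LCS of "adcc" and "dabeac"
DP table:
           d    a    b    e    a    c
      0    0    0    0    0    0    0
  a   0    0    1    1    1    1    1
  d   0    1    1    1    1    1    1
  c   0    1    1    1    1    1    2
  c   0    1    1    1    1    1    2
LCS length = dp[4][6] = 2

2


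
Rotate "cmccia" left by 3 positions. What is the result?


Input: "cmccia", rotate left by 3
First 3 characters: "cmc"
Remaining characters: "cia"
Concatenate remaining + first: "cia" + "cmc" = "ciacmc"

ciacmc


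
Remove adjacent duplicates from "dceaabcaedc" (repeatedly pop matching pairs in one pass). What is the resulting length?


Input: dceaabcaedc
Stack-based adjacent duplicate removal:
  Read 'd': push. Stack: d
  Read 'c': push. Stack: dc
  Read 'e': push. Stack: dce
  Read 'a': push. Stack: dcea
  Read 'a': matches stack top 'a' => pop. Stack: dce
  Read 'b': push. Stack: dceb
  Read 'c': push. Stack: dcebc
  Read 'a': push. Stack: dcebca
  Read 'e': push. Stack: dcebcae
  Read 'd': push. Stack: dcebcaed
  Read 'c': push. Stack: dcebcaedc
Final stack: "dcebcaedc" (length 9)

9


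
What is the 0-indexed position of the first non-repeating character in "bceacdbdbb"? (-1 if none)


Input: bceacdbdbb
Character frequencies:
  'a': 1
  'b': 4
  'c': 2
  'd': 2
  'e': 1
Scanning left to right for freq == 1:
  Position 0 ('b'): freq=4, skip
  Position 1 ('c'): freq=2, skip
  Position 2 ('e'): unique! => answer = 2

2


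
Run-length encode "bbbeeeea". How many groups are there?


Input: bbbeeeea
Scanning for consecutive runs:
  Group 1: 'b' x 3 (positions 0-2)
  Group 2: 'e' x 4 (positions 3-6)
  Group 3: 'a' x 1 (positions 7-7)
Total groups: 3

3


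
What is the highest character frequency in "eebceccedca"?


Input: eebceccedca
Character counts:
  'a': 1
  'b': 1
  'c': 4
  'd': 1
  'e': 4
Maximum frequency: 4

4


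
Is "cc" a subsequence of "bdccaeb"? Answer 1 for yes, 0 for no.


Check if "cc" is a subsequence of "bdccaeb"
Greedy scan:
  Position 0 ('b'): no match needed
  Position 1 ('d'): no match needed
  Position 2 ('c'): matches sub[0] = 'c'
  Position 3 ('c'): matches sub[1] = 'c'
  Position 4 ('a'): no match needed
  Position 5 ('e'): no match needed
  Position 6 ('b'): no match needed
All 2 characters matched => is a subsequence

1


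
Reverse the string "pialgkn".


Input: pialgkn
Reading characters right to left:
  Position 6: 'n'
  Position 5: 'k'
  Position 4: 'g'
  Position 3: 'l'
  Position 2: 'a'
  Position 1: 'i'
  Position 0: 'p'
Reversed: nkglaip

nkglaip


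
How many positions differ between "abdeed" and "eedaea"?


Comparing "abdeed" and "eedaea" position by position:
  Position 0: 'a' vs 'e' => DIFFER
  Position 1: 'b' vs 'e' => DIFFER
  Position 2: 'd' vs 'd' => same
  Position 3: 'e' vs 'a' => DIFFER
  Position 4: 'e' vs 'e' => same
  Position 5: 'd' vs 'a' => DIFFER
Positions that differ: 4

4


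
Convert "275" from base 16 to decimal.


Input: "275" in base 16
Positional expansion:
  Digit '2' (value 2) x 16^2 = 512
  Digit '7' (value 7) x 16^1 = 112
  Digit '5' (value 5) x 16^0 = 5
Sum = 629

629


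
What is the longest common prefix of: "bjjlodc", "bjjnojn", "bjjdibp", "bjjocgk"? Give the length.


Words: bjjlodc, bjjnojn, bjjdibp, bjjocgk
  Position 0: all 'b' => match
  Position 1: all 'j' => match
  Position 2: all 'j' => match
  Position 3: ('l', 'n', 'd', 'o') => mismatch, stop
LCP = "bjj" (length 3)

3


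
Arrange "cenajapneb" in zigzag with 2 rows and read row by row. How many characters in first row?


Zigzag "cenajapneb" into 2 rows:
Placing characters:
  'c' => row 0
  'e' => row 1
  'n' => row 0
  'a' => row 1
  'j' => row 0
  'a' => row 1
  'p' => row 0
  'n' => row 1
  'e' => row 0
  'b' => row 1
Rows:
  Row 0: "cnjpe"
  Row 1: "eaanb"
First row length: 5

5


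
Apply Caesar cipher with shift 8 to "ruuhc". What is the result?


Caesar cipher: shift "ruuhc" by 8
  'r' (pos 17) + 8 = pos 25 = 'z'
  'u' (pos 20) + 8 = pos 2 = 'c'
  'u' (pos 20) + 8 = pos 2 = 'c'
  'h' (pos 7) + 8 = pos 15 = 'p'
  'c' (pos 2) + 8 = pos 10 = 'k'
Result: zccpk

zccpk


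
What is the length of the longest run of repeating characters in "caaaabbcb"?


Input: "caaaabbcb"
Scanning for longest run:
  Position 1 ('a'): new char, reset run to 1
  Position 2 ('a'): continues run of 'a', length=2
  Position 3 ('a'): continues run of 'a', length=3
  Position 4 ('a'): continues run of 'a', length=4
  Position 5 ('b'): new char, reset run to 1
  Position 6 ('b'): continues run of 'b', length=2
  Position 7 ('c'): new char, reset run to 1
  Position 8 ('b'): new char, reset run to 1
Longest run: 'a' with length 4

4


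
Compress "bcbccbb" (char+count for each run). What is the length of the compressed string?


Input: bcbccbb
Runs:
  'b' x 1 => "b1"
  'c' x 1 => "c1"
  'b' x 1 => "b1"
  'c' x 2 => "c2"
  'b' x 2 => "b2"
Compressed: "b1c1b1c2b2"
Compressed length: 10

10


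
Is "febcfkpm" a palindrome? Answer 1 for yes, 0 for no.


Input: febcfkpm
Reversed: mpkfcbef
  Compare pos 0 ('f') with pos 7 ('m'): MISMATCH
  Compare pos 1 ('e') with pos 6 ('p'): MISMATCH
  Compare pos 2 ('b') with pos 5 ('k'): MISMATCH
  Compare pos 3 ('c') with pos 4 ('f'): MISMATCH
Result: not a palindrome

0


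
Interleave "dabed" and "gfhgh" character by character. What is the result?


Interleaving "dabed" and "gfhgh":
  Position 0: 'd' from first, 'g' from second => "dg"
  Position 1: 'a' from first, 'f' from second => "af"
  Position 2: 'b' from first, 'h' from second => "bh"
  Position 3: 'e' from first, 'g' from second => "eg"
  Position 4: 'd' from first, 'h' from second => "dh"
Result: dgafbhegdh

dgafbhegdh


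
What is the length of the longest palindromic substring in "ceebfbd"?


Input: "ceebfbd"
Checking substrings for palindromes:
  [3:6] "bfb" (len 3) => palindrome
  [1:3] "ee" (len 2) => palindrome
Longest palindromic substring: "bfb" with length 3

3


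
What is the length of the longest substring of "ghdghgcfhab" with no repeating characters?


Input: "ghdghgcfhab"
Sliding window (track last position of each char):
  Position 0 ('g'): window [0,0] length 1 -- new best
  Position 1 ('h'): window [0,1] length 2 -- new best
  Position 2 ('d'): window [0,2] length 3 -- new best
  Position 3 ('g'): repeat (last at 0), move window start to 1
  Position 3 ('g'): window [1,3] length 3
  Position 4 ('h'): repeat (last at 1), move window start to 2
  Position 4 ('h'): window [2,4] length 3
  Position 5 ('g'): repeat (last at 3), move window start to 4
  Position 5 ('g'): window [4,5] length 2
  Position 6 ('c'): window [4,6] length 3
  Position 7 ('f'): window [4,7] length 4 -- new best
  Position 8 ('h'): repeat (last at 4), move window start to 5
  Position 8 ('h'): window [5,8] length 4
  Position 9 ('a'): window [5,9] length 5 -- new best
  Position 10 ('b'): window [5,10] length 6 -- new best
Longest substring with no repeats: "gcfhab" with length 6

6


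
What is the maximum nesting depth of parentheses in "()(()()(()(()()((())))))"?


Input: "()(()()(()(()()((())))))"
Tracking depth:
  Position 0 '(': depth becomes 1
  Position 1 ')': depth becomes 0
  Position 2 '(': depth becomes 1
  Position 3 '(': depth becomes 2
  Position 4 ')': depth becomes 1
  Position 5 '(': depth becomes 2
  Position 6 ')': depth becomes 1
  Position 7 '(': depth becomes 2
  Position 8 '(': depth becomes 3
  Position 9 ')': depth becomes 2
  Position 10 '(': depth becomes 3
  Position 11 '(': depth becomes 4
  Position 12 ')': depth becomes 3
  Position 13 '(': depth becomes 4
  Position 14 ')': depth becomes 3
  Position 15 '(': depth becomes 4
  Position 16 '(': depth becomes 5
  Position 17 '(': depth becomes 6
  Position 18 ')': depth becomes 5
  Position 19 ')': depth becomes 4
  Position 20 ')': depth becomes 3
  Position 21 ')': depth becomes 2
  Position 22 ')': depth becomes 1
  Position 23 ')': depth becomes 0
Maximum depth reached: 6

6


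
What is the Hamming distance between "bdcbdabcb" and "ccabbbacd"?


Comparing "bdcbdabcb" and "ccabbbacd" position by position:
  Position 0: 'b' vs 'c' => differ
  Position 1: 'd' vs 'c' => differ
  Position 2: 'c' vs 'a' => differ
  Position 3: 'b' vs 'b' => same
  Position 4: 'd' vs 'b' => differ
  Position 5: 'a' vs 'b' => differ
  Position 6: 'b' vs 'a' => differ
  Position 7: 'c' vs 'c' => same
  Position 8: 'b' vs 'd' => differ
Total differences (Hamming distance): 7

7


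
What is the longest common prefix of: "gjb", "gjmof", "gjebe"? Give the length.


Words: gjb, gjmof, gjebe
  Position 0: all 'g' => match
  Position 1: all 'j' => match
  Position 2: ('b', 'm', 'e') => mismatch, stop
LCP = "gj" (length 2)

2


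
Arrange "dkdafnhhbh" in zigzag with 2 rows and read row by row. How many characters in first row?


Zigzag "dkdafnhhbh" into 2 rows:
Placing characters:
  'd' => row 0
  'k' => row 1
  'd' => row 0
  'a' => row 1
  'f' => row 0
  'n' => row 1
  'h' => row 0
  'h' => row 1
  'b' => row 0
  'h' => row 1
Rows:
  Row 0: "ddfhb"
  Row 1: "kanhh"
First row length: 5

5


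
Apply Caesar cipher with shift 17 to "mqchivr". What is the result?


Caesar cipher: shift "mqchivr" by 17
  'm' (pos 12) + 17 = pos 3 = 'd'
  'q' (pos 16) + 17 = pos 7 = 'h'
  'c' (pos 2) + 17 = pos 19 = 't'
  'h' (pos 7) + 17 = pos 24 = 'y'
  'i' (pos 8) + 17 = pos 25 = 'z'
  'v' (pos 21) + 17 = pos 12 = 'm'
  'r' (pos 17) + 17 = pos 8 = 'i'
Result: dhtyzmi

dhtyzmi


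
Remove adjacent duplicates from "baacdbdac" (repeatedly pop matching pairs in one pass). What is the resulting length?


Input: baacdbdac
Stack-based adjacent duplicate removal:
  Read 'b': push. Stack: b
  Read 'a': push. Stack: ba
  Read 'a': matches stack top 'a' => pop. Stack: b
  Read 'c': push. Stack: bc
  Read 'd': push. Stack: bcd
  Read 'b': push. Stack: bcdb
  Read 'd': push. Stack: bcdbd
  Read 'a': push. Stack: bcdbda
  Read 'c': push. Stack: bcdbdac
Final stack: "bcdbdac" (length 7)

7


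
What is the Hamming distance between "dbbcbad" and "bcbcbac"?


Comparing "dbbcbad" and "bcbcbac" position by position:
  Position 0: 'd' vs 'b' => differ
  Position 1: 'b' vs 'c' => differ
  Position 2: 'b' vs 'b' => same
  Position 3: 'c' vs 'c' => same
  Position 4: 'b' vs 'b' => same
  Position 5: 'a' vs 'a' => same
  Position 6: 'd' vs 'c' => differ
Total differences (Hamming distance): 3

3


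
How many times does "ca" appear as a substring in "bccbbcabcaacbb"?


Searching for "ca" in "bccbbcabcaacbb"
Scanning each position:
  Position 0: "bc" => no
  Position 1: "cc" => no
  Position 2: "cb" => no
  Position 3: "bb" => no
  Position 4: "bc" => no
  Position 5: "ca" => MATCH
  Position 6: "ab" => no
  Position 7: "bc" => no
  Position 8: "ca" => MATCH
  Position 9: "aa" => no
  Position 10: "ac" => no
  Position 11: "cb" => no
  Position 12: "bb" => no
Total occurrences: 2

2


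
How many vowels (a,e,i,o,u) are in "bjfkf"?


Input: bjfkf
Checking each character:
  'b' at position 0: consonant
  'j' at position 1: consonant
  'f' at position 2: consonant
  'k' at position 3: consonant
  'f' at position 4: consonant
Total vowels: 0

0


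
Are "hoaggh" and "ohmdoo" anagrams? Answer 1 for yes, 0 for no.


Strings: "hoaggh", "ohmdoo"
Sorted first:  agghho
Sorted second: dhmooo
Differ at position 0: 'a' vs 'd' => not anagrams

0


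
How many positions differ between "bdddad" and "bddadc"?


Comparing "bdddad" and "bddadc" position by position:
  Position 0: 'b' vs 'b' => same
  Position 1: 'd' vs 'd' => same
  Position 2: 'd' vs 'd' => same
  Position 3: 'd' vs 'a' => DIFFER
  Position 4: 'a' vs 'd' => DIFFER
  Position 5: 'd' vs 'c' => DIFFER
Positions that differ: 3

3


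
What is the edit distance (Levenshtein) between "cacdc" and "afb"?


Computing edit distance: "cacdc" -> "afb"
DP table:
           a    f    b
      0    1    2    3
  c   1    1    2    3
  a   2    1    2    3
  c   3    2    2    3
  d   4    3    3    3
  c   5    4    4    4
Edit distance = dp[5][3] = 4

4


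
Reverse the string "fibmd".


Input: fibmd
Reading characters right to left:
  Position 4: 'd'
  Position 3: 'm'
  Position 2: 'b'
  Position 1: 'i'
  Position 0: 'f'
Reversed: dmbif

dmbif


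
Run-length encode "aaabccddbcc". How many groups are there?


Input: aaabccddbcc
Scanning for consecutive runs:
  Group 1: 'a' x 3 (positions 0-2)
  Group 2: 'b' x 1 (positions 3-3)
  Group 3: 'c' x 2 (positions 4-5)
  Group 4: 'd' x 2 (positions 6-7)
  Group 5: 'b' x 1 (positions 8-8)
  Group 6: 'c' x 2 (positions 9-10)
Total groups: 6

6


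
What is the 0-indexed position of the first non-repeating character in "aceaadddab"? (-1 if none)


Input: aceaadddab
Character frequencies:
  'a': 4
  'b': 1
  'c': 1
  'd': 3
  'e': 1
Scanning left to right for freq == 1:
  Position 0 ('a'): freq=4, skip
  Position 1 ('c'): unique! => answer = 1

1


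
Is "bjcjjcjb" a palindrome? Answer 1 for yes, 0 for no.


Input: bjcjjcjb
Reversed: bjcjjcjb
  Compare pos 0 ('b') with pos 7 ('b'): match
  Compare pos 1 ('j') with pos 6 ('j'): match
  Compare pos 2 ('c') with pos 5 ('c'): match
  Compare pos 3 ('j') with pos 4 ('j'): match
Result: palindrome

1


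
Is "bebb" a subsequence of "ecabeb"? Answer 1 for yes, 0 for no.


Check if "bebb" is a subsequence of "ecabeb"
Greedy scan:
  Position 0 ('e'): no match needed
  Position 1 ('c'): no match needed
  Position 2 ('a'): no match needed
  Position 3 ('b'): matches sub[0] = 'b'
  Position 4 ('e'): matches sub[1] = 'e'
  Position 5 ('b'): matches sub[2] = 'b'
Only matched 3/4 characters => not a subsequence

0


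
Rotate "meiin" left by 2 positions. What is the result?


Input: "meiin", rotate left by 2
First 2 characters: "me"
Remaining characters: "iin"
Concatenate remaining + first: "iin" + "me" = "iinme"

iinme


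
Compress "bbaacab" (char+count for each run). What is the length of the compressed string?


Input: bbaacab
Runs:
  'b' x 2 => "b2"
  'a' x 2 => "a2"
  'c' x 1 => "c1"
  'a' x 1 => "a1"
  'b' x 1 => "b1"
Compressed: "b2a2c1a1b1"
Compressed length: 10

10


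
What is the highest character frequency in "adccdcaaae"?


Input: adccdcaaae
Character counts:
  'a': 4
  'c': 3
  'd': 2
  'e': 1
Maximum frequency: 4

4


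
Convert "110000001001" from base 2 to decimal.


Input: "110000001001" in base 2
Positional expansion:
  Digit '1' (value 1) x 2^11 = 2048
  Digit '1' (value 1) x 2^10 = 1024
  Digit '0' (value 0) x 2^9 = 0
  Digit '0' (value 0) x 2^8 = 0
  Digit '0' (value 0) x 2^7 = 0
  Digit '0' (value 0) x 2^6 = 0
  Digit '0' (value 0) x 2^5 = 0
  Digit '0' (value 0) x 2^4 = 0
  Digit '1' (value 1) x 2^3 = 8
  Digit '0' (value 0) x 2^2 = 0
  Digit '0' (value 0) x 2^1 = 0
  Digit '1' (value 1) x 2^0 = 1
Sum = 3081

3081


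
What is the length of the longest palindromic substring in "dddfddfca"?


Input: "dddfddfca"
Checking substrings for palindromes:
  [1:6] "ddfdd" (len 5) => palindrome
  [3:7] "fddf" (len 4) => palindrome
  [0:3] "ddd" (len 3) => palindrome
  [2:5] "dfd" (len 3) => palindrome
  [0:2] "dd" (len 2) => palindrome
  [1:3] "dd" (len 2) => palindrome
Longest palindromic substring: "ddfdd" with length 5

5


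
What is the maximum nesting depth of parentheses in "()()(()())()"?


Input: "()()(()())()"
Tracking depth:
  Position 0 '(': depth becomes 1
  Position 1 ')': depth becomes 0
  Position 2 '(': depth becomes 1
  Position 3 ')': depth becomes 0
  Position 4 '(': depth becomes 1
  Position 5 '(': depth becomes 2
  Position 6 ')': depth becomes 1
  Position 7 '(': depth becomes 2
  Position 8 ')': depth becomes 1
  Position 9 ')': depth becomes 0
  Position 10 '(': depth becomes 1
  Position 11 ')': depth becomes 0
Maximum depth reached: 2

2


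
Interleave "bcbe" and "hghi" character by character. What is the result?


Interleaving "bcbe" and "hghi":
  Position 0: 'b' from first, 'h' from second => "bh"
  Position 1: 'c' from first, 'g' from second => "cg"
  Position 2: 'b' from first, 'h' from second => "bh"
  Position 3: 'e' from first, 'i' from second => "ei"
Result: bhcgbhei

bhcgbhei


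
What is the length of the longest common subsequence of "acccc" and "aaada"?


LCS of "acccc" and "aaada"
DP table:
           a    a    a    d    a
      0    0    0    0    0    0
  a   0    1    1    1    1    1
  c   0    1    1    1    1    1
  c   0    1    1    1    1    1
  c   0    1    1    1    1    1
  c   0    1    1    1    1    1
LCS length = dp[5][5] = 1

1


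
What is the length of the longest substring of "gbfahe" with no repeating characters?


Input: "gbfahe"
Sliding window (track last position of each char):
  Position 0 ('g'): window [0,0] length 1 -- new best
  Position 1 ('b'): window [0,1] length 2 -- new best
  Position 2 ('f'): window [0,2] length 3 -- new best
  Position 3 ('a'): window [0,3] length 4 -- new best
  Position 4 ('h'): window [0,4] length 5 -- new best
  Position 5 ('e'): window [0,5] length 6 -- new best
Longest substring with no repeats: "gbfahe" with length 6

6


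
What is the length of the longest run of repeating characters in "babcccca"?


Input: "babcccca"
Scanning for longest run:
  Position 1 ('a'): new char, reset run to 1
  Position 2 ('b'): new char, reset run to 1
  Position 3 ('c'): new char, reset run to 1
  Position 4 ('c'): continues run of 'c', length=2
  Position 5 ('c'): continues run of 'c', length=3
  Position 6 ('c'): continues run of 'c', length=4
  Position 7 ('a'): new char, reset run to 1
Longest run: 'c' with length 4

4


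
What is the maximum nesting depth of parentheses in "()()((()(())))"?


Input: "()()((()(())))"
Tracking depth:
  Position 0 '(': depth becomes 1
  Position 1 ')': depth becomes 0
  Position 2 '(': depth becomes 1
  Position 3 ')': depth becomes 0
  Position 4 '(': depth becomes 1
  Position 5 '(': depth becomes 2
  Position 6 '(': depth becomes 3
  Position 7 ')': depth becomes 2
  Position 8 '(': depth becomes 3
  Position 9 '(': depth becomes 4
  Position 10 ')': depth becomes 3
  Position 11 ')': depth becomes 2
  Position 12 ')': depth becomes 1
  Position 13 ')': depth becomes 0
Maximum depth reached: 4

4


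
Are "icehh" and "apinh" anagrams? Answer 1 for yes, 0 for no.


Strings: "icehh", "apinh"
Sorted first:  cehhi
Sorted second: ahinp
Differ at position 0: 'c' vs 'a' => not anagrams

0


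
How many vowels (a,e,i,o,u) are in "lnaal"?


Input: lnaal
Checking each character:
  'l' at position 0: consonant
  'n' at position 1: consonant
  'a' at position 2: vowel (running total: 1)
  'a' at position 3: vowel (running total: 2)
  'l' at position 4: consonant
Total vowels: 2

2


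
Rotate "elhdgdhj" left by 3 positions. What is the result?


Input: "elhdgdhj", rotate left by 3
First 3 characters: "elh"
Remaining characters: "dgdhj"
Concatenate remaining + first: "dgdhj" + "elh" = "dgdhjelh"

dgdhjelh
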